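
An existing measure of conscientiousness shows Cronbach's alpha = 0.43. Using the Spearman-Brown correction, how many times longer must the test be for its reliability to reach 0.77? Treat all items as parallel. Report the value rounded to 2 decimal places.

n = 0.77(1 − 0.43) / [0.43(1 − 0.77)]
  = 0.4389 / 0.0989 = 4.4378

4.44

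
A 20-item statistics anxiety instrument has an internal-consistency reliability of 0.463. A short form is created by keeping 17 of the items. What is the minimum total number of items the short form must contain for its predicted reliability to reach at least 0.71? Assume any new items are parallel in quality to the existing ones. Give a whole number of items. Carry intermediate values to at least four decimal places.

57

First, r for the 17-item form: n = 17/20 = 0.8500, so r_17 = 0.8500·0.463/(1 + (0.8500 − 1)·0.463) = 0.4229
Length factor from the short form to reach 0.71: n' = 0.71(1 − 0.4229) / [0.4229(1 − 0.71)] ≈ 3.3410
Items = 3.3410 × 17 ≈ 56.80 → 57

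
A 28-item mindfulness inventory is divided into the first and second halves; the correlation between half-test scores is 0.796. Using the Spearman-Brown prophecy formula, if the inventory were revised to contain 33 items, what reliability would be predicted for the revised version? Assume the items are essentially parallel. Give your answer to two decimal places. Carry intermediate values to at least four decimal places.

0.90

First correct the split-half correlation to full-test reliability: r_full = 2 × 0.796 / (1 + 0.796) ≈ 0.8864
Length factor from 28 to 33 items: n = 33/28 = 1.1786
r_new = n·r_full / (1 + (n − 1)·r_full) = 1.0447 / 1.1583 ≈ 0.9019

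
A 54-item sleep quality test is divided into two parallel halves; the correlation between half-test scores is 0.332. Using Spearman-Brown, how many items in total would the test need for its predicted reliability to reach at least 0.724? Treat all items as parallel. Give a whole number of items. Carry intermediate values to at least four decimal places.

143

Corrected full-test reliability: r_full = 2 × 0.332 / (1 + 0.332) ≈ 0.4985
Solve Spearman-Brown for n: n = 0.724(1 − 0.4985) / [0.4985(1 − 0.724)] = 2.6390
Items = 2.6390 × 54 ≈ 142.51 → 143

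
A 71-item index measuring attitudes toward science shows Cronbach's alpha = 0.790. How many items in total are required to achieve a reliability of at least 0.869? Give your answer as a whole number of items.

Spearman-Brown solved for the length factor n:
n = r_target (1 − r_old) / [ r_old (1 − r_target) ]
n = 0.869 × (1 − 0.790) / [ 0.790 × (1 − 0.869) ]
n = 0.182490 / 0.103490 ≈ 1.7634
1.7634 × 71 = 125.20 → 126 items

126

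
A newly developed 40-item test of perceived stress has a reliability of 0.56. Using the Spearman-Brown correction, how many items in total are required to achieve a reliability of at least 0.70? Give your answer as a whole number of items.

n = [0.70 × 0.44] / [0.56 × 0.30]
n = 0.3080 / 0.1680 ≈ 1.8333
1.8333 × 40 = 73.33 → 74 items

74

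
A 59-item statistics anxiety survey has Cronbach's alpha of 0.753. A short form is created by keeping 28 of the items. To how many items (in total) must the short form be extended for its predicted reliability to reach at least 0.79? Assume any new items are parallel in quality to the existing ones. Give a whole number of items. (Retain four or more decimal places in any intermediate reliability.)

73

First, r for the 28-item form: n = 28/59 = 0.4746, so r_28 = 0.4746·0.753/(1 + (0.4746 − 1)·0.753) = 0.5913
Then solve for n' with r_old = 0.5913, r_target = 0.79: n' = 0.79(1 − 0.5913)/[0.5913(1 − 0.79)] = 2.6002
Items = 2.6002 × 28 ≈ 72.81 → 73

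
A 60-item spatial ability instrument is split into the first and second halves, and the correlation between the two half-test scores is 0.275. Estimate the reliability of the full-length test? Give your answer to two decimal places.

The full test is twice the length of either half (n = 2).
r_full = 2(0.275) / (1 + 0.275)
r_full = 0.5500 / 1.2750 ≈ 0.4314

0.43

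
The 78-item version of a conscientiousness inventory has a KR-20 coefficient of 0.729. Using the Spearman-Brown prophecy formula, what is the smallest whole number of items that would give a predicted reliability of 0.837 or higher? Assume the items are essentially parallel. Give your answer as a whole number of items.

149

Rearranging the Spearman-Brown formula for n,
n = r_target (1 − r_old) / [ r_old (1 − r_target) ]
n = 0.837(1 − 0.729) / [0.729(1 − 0.837)]
n = 0.226827 / 0.118827 ≈ 1.9089
So the test needs 1.9089 × 78 ≈ 148.89 items; rounding up, 149.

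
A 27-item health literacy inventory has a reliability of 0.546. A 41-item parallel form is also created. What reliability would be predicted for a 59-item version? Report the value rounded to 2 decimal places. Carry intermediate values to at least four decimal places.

Only the ratio of lengths matters: n = 59/27 = 2.1852
r_{59} = n·r / (1 + (n − 1)·r) = 1.1931 / 1.6471 ≈ 0.7244

0.72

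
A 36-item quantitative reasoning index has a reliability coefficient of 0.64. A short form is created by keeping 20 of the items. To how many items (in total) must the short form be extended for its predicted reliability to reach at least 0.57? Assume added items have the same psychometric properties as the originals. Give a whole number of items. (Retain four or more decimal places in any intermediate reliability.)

27

Short-form reliability: n = 20/36 = 0.5556; r_20 = n·r/(1+(n−1)r) ≈ 0.4969
Length factor from the short form to reach 0.57: n' = 0.57(1 − 0.4969) / [0.4969(1 − 0.57)] ≈ 1.3421
Items = 1.3421 × 20 ≈ 26.84 → 27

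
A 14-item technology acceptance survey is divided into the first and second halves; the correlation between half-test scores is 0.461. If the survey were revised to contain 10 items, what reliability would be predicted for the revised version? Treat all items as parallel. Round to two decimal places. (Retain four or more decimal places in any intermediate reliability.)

0.55

First correct the split-half correlation to full-test reliability: r_full = 2 × 0.461 / (1 + 0.461) ≈ 0.6311
Length factor from 14 to 10 items: n = 10/14 = 0.7143
r_new = n·r_full / (1 + (n − 1)·r_full) = 0.4508 / 0.8197 ≈ 0.5500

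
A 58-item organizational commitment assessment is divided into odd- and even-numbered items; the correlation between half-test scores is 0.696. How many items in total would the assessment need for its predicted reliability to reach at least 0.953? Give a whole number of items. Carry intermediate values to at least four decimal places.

r_full = 2(0.696)/(1 + 0.696) = 0.8208
Solve Spearman-Brown for n: n = 0.953(1 − 0.8208) / [0.8208(1 − 0.953)] = 4.4269
Items = 4.4269 × 58 ≈ 256.76 → 257

257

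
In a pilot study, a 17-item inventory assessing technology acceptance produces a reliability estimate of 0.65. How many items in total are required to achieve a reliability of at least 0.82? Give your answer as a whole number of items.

42

Spearman-Brown solved for the length factor n:
n = r_target (1 − r_old) / [ r_old (1 − r_target) ]
n = [0.82 × 0.35] / [0.65 × 0.18]
n = 0.2870 / 0.1170 ≈ 2.4530
So the test needs 2.4530 × 17 ≈ 41.70 items; rounding up, 42.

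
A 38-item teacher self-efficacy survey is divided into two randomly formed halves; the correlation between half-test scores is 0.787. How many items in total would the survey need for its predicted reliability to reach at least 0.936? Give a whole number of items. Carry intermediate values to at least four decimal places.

76

Corrected full-test reliability: r_full = 2 × 0.787 / (1 + 0.787) ≈ 0.8808
n = r_tgt(1 − r_full) / [r_full(1 − r_tgt)] = 0.936 × 0.1192 / (0.8808 × 0.064) ≈ 1.9792
Items = 1.9792 × 38 ≈ 75.21 → 76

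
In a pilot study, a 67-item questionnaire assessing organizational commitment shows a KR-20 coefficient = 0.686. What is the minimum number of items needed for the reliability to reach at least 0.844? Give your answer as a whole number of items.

166

n = 0.844(1 − 0.686) / [0.686(1 − 0.844)]
  = 0.265016 / 0.107016 = 2.4764
2.4764 × 67 = 165.92 → 166 items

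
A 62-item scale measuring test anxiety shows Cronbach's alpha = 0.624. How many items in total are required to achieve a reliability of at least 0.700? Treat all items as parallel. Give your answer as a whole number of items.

n = 0.700(1 − 0.624) / [0.624(1 − 0.700)]
  = 0.263200 / 0.187200 = 1.4060
1.4060 × 62 = 87.17 → 88 items

88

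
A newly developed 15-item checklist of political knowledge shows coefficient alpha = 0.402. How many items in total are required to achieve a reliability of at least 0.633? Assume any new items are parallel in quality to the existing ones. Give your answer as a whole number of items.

39

n = 0.633 × (1 − 0.402) / [ 0.402 × (1 − 0.633) ]
  = 0.378534 / 0.147534 = 2.5657
2.5657 × 15 = 38.49 → 39 items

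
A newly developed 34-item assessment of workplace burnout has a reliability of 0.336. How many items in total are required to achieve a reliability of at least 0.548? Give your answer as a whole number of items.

Rearranging the Spearman-Brown formula for n,
n = r_target (1 − r_old) / [ r_old (1 − r_target) ]
n = 0.548(1 − 0.336) / [0.336(1 − 0.548)]
  = 0.363872 / 0.151872 = 2.3959
Items needed = n × 34 = 2.3959 × 34 ≈ 81.46 → round up to 82

82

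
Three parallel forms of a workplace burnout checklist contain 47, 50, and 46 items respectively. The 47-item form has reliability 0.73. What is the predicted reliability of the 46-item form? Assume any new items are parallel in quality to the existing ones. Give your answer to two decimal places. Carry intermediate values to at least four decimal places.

Only the ratio of lengths matters: n = 46/47 = 0.9787
r_{46} = n·r / (1 + (n − 1)·r) = 0.7145 / 0.9845 ≈ 0.7257

0.73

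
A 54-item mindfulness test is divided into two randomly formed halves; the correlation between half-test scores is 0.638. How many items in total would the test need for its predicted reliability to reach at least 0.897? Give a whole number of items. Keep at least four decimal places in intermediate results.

Corrected full-test reliability: r_full = 2 × 0.638 / (1 + 0.638) ≈ 0.7790
n = r_tgt(1 − r_full) / [r_full(1 − r_tgt)] = 0.897 × 0.2210 / (0.7790 × 0.103) ≈ 2.4706
Items = 2.4706 × 54 ≈ 133.41 → 134

134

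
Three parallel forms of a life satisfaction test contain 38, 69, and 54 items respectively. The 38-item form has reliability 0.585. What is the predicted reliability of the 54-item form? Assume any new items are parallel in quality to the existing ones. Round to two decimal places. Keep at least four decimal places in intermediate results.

0.67

The 69-item form is not needed; work directly from the 38-item form with n = 54/38 = 1.4211.
r_{54} = n·r / (1 + (n − 1)·r) = 0.8313 / 1.2463 ≈ 0.6670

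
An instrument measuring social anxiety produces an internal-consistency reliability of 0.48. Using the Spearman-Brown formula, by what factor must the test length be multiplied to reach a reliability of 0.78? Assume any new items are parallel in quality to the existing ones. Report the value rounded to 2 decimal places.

3.84

Rearranging the Spearman-Brown formula for n,
n = r_target (1 − r_old) / [ r_old (1 − r_target) ]
n = 0.78(1 − 0.48) / [0.48(1 − 0.78)]
  = 0.4056 / 0.1056 = 3.8409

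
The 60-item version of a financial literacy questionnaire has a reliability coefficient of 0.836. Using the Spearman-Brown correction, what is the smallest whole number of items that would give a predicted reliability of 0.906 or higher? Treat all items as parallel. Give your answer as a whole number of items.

Invert Spearman-Brown to solve for n:
n = r_target (1 − r_old) / [ r_old (1 − r_target) ]
n = 0.906 × (1 − 0.836) / [ 0.836 × (1 − 0.906) ]
n = 0.148584 / 0.078584 ≈ 1.8908
1.8908 × 60 = 113.45 → 114 items

114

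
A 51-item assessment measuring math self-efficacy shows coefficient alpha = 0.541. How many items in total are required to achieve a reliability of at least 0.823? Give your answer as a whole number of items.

202

Rearranging the Spearman-Brown formula for n,
n = r*(1 − r) / [ r (1 − r*) ]
n = [0.823 × 0.459] / [0.541 × 0.177]
  = 0.377757 / 0.095757 = 3.9450
3.9450 × 51 = 201.19 → 202 items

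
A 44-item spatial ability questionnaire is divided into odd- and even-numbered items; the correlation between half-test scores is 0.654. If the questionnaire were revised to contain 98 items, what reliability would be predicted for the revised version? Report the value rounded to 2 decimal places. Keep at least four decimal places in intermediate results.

0.89

Full-test reliability from the split-half r: r_full = 2(0.654)/(1 + 0.654) = 0.7908
Length factor from 44 to 98 items: n = 98/44 = 2.2273
r_new = n·r_full / (1 + (n − 1)·r_full) = 1.7613 / 1.9705 ≈ 0.8938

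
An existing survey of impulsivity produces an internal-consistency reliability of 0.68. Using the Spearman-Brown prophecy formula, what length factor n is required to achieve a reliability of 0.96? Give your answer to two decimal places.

Invert Spearman-Brown to solve for n:
n = r*(1 − r) / [ r (1 − r*) ]
n = [0.96 × 0.32] / [0.68 × 0.04]
n = 0.3072 / 0.0272 ≈ 11.2941

11.29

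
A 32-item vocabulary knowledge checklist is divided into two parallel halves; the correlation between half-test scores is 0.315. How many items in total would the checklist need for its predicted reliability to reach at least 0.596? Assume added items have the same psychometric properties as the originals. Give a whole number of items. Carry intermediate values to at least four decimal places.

52

r_full = 2(0.315)/(1 + 0.315) = 0.4791
n = r_tgt(1 − r_full) / [r_full(1 − r_tgt)] = 0.596 × 0.5209 / (0.4791 × 0.404) ≈ 1.6040
Items = 1.6040 × 32 ≈ 51.33 → 52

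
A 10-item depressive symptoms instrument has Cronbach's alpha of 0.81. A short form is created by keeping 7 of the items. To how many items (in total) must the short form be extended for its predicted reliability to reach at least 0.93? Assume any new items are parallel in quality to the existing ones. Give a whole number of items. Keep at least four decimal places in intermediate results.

Short-form reliability: n = 7/10 = 0.7000; r_7 = n·r/(1+(n−1)r) ≈ 0.7490
Then solve for n' with r_old = 0.7490, r_target = 0.93: n' = 0.93(1 − 0.7490)/[0.7490(1 − 0.93)] = 4.4522
Items = 4.4522 × 7 ≈ 31.17 → 32

32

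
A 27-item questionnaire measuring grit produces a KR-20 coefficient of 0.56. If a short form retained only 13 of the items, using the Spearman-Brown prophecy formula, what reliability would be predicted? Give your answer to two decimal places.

n = 13/27 = 0.4815
Apply the Spearman-Brown prophecy formula, r' = nr / [1 + (n − 1)r]:
r_new = (0.4815 × 0.56) / (1 + (0.4815 − 1) × 0.56)
     = 0.2696 / 0.7096 = 0.3799

0.38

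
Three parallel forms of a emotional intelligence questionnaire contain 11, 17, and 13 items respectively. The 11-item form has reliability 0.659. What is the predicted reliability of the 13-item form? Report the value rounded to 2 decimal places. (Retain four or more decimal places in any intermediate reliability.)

0.70

The 17-item form is not needed; work directly from the 11-item form with n = 13/11 = 1.1818.
r_{13} = n·r / (1 + (n − 1)·r) = 0.7788 / 1.1198 ≈ 0.6955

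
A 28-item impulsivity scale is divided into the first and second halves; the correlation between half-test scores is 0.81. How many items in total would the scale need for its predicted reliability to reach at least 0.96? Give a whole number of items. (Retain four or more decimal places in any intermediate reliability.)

Corrected full-test reliability: r_full = 2 × 0.81 / (1 + 0.81) ≈ 0.8950
n = r_tgt(1 − r_full) / [r_full(1 − r_tgt)] = 0.96 × 0.1050 / (0.8950 × 0.04) ≈ 2.8156
Required items = 2.8156 × 28 = 78.84, so 79 items.

79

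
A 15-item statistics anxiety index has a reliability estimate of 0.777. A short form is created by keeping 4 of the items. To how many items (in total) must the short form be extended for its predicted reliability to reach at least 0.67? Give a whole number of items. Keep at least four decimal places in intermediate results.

9

Short-form reliability: n = 4/15 = 0.2667; r_4 = n·r/(1+(n−1)r) ≈ 0.4817
Length factor from the short form to reach 0.67: n' = 0.67(1 − 0.4817) / [0.4817(1 − 0.67)] ≈ 2.1846
Items = 2.1846 × 4 ≈ 8.74 → 9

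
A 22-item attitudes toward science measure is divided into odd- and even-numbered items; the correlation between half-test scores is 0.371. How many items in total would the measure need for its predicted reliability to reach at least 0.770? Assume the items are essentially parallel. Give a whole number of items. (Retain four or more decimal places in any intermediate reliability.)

r_full = 2(0.371)/(1 + 0.371) = 0.5412
Solve Spearman-Brown for n: n = 0.770(1 − 0.5412) / [0.5412(1 − 0.770)] = 2.8381
Required items = 2.8381 × 22 = 62.44, so 63 items.

63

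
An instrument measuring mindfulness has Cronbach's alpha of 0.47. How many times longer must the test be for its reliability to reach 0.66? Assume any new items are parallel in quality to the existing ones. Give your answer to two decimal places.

Spearman-Brown solved for the length factor n:
n = r*(1 − r) / [ r (1 − r*) ]
n = 0.66 × (1 − 0.47) / [ 0.47 × (1 − 0.66) ]
n = 0.3498 / 0.1598 ≈ 2.1890

2.19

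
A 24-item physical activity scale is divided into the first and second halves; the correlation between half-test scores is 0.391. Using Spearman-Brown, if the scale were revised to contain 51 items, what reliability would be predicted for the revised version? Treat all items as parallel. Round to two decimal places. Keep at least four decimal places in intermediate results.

0.73

First correct the split-half correlation to full-test reliability: r_full = 2 × 0.391 / (1 + 0.391) ≈ 0.5622
Length factor from 24 to 51 items: n = 51/24 = 2.1250
r_new = n·r_full / (1 + (n − 1)·r_full) = 1.1947 / 1.6325 ≈ 0.7318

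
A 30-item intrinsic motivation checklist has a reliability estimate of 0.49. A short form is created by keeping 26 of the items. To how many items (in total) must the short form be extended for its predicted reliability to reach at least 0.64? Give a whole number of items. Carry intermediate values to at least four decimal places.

56

First, r for the 26-item form: n = 26/30 = 0.8667, so r_26 = 0.8667·0.49/(1 + (0.8667 − 1)·0.49) = 0.4544
Length factor from the short form to reach 0.64: n' = 0.64(1 − 0.4544) / [0.4544(1 − 0.64)] ≈ 2.1346
Total items = 2.1346 × 26 = 55.50, rounded up to 56.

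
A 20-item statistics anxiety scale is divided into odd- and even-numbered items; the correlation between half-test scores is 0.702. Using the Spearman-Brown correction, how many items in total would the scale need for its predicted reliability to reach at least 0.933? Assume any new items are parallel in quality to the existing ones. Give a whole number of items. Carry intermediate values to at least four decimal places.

Corrected full-test reliability: r_full = 2 × 0.702 / (1 + 0.702) ≈ 0.8249
Solve Spearman-Brown for n: n = 0.933(1 − 0.8249) / [0.8249(1 − 0.933)] = 2.9559
Required items = 2.9559 × 20 = 59.12, so 60 items.

60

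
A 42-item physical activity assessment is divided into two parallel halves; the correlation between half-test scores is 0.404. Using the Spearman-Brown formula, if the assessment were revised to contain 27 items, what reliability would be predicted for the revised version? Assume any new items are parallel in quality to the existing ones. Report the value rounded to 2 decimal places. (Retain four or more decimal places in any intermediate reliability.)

Full-test reliability from the split-half r: r_full = 2(0.404)/(1 + 0.404) = 0.5755
Then adjust to 27 items: n = 27/42 = 0.6429
r_new = n·r_full / (1 + (n − 1)·r_full) = 0.3700 / 0.7945 ≈ 0.4657

0.47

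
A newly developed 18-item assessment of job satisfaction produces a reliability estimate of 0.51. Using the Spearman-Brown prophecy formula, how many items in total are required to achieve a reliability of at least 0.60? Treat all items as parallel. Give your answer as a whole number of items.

26

Rearranging the Spearman-Brown formula for n,
n = r*(1 − r) / [ r (1 − r*) ]
n = [0.60 × 0.49] / [0.51 × 0.40]
  = 0.2940 / 0.2040 = 1.4412
1.4412 × 18 = 25.94 → 26 items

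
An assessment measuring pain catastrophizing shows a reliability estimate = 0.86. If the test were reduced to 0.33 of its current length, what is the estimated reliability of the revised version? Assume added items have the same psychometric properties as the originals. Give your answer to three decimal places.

r_new = (0.33 × 0.86) / (1 + (0.33 − 1) × 0.86)
     = 0.2838 / 0.4238 = 0.6697

0.670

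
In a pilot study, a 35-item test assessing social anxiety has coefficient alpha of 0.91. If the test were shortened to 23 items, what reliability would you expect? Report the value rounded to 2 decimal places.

0.87

n = 23/35 = 0.6571
r_new = 0.6571·0.91 / [1 + (0.6571 − 1)·0.91]
     = 0.5980 / 0.6880 = 0.8692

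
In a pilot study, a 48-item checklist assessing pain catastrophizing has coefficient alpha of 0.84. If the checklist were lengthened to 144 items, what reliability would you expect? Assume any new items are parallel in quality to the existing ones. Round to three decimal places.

0.940

Length ratio n = 144/48 = 3
Spearman-Brown: r_new = n·r / (1 + (n − 1)·r)
r_new = (3 × 0.84) / (1 + (3 − 1) × 0.84)
r_new = 2.5200 / 2.6800 ≈ 0.9403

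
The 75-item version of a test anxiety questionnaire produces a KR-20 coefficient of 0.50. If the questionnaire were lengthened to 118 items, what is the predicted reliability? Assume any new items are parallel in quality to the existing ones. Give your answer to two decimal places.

n = 118/75 = 1.5733
Apply the Spearman-Brown prophecy formula, r' = nr / [1 + (n − 1)r]:
r_new = 1.5733·0.50 / [1 + (1.5733 − 1)·0.50]
     = 0.7866 / 1.2866 = 0.6114

0.61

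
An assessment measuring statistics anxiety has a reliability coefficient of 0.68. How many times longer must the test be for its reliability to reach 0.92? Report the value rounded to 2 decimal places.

5.41

Rearranging the Spearman-Brown formula for n,
n = r_target (1 − r_old) / [ r_old (1 − r_target) ]
n = [0.92 × 0.32] / [0.68 × 0.08]
  = 0.2944 / 0.0544 = 5.4118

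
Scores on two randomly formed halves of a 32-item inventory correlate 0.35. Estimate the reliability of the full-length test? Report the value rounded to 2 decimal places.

0.52

Each half is half the length of the full test, so the full test is n = 2 times a half.
r_full = 2(0.35) / (1 + 0.35)
       = 0.7000 / 1.3500 = 0.5185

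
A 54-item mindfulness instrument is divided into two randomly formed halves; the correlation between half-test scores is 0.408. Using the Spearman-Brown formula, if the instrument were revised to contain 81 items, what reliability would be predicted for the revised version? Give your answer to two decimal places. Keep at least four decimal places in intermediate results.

First correct the split-half correlation to full-test reliability: r_full = 2 × 0.408 / (1 + 0.408) ≈ 0.5795
Length factor from 54 to 81 items: n = 81/54 = 1.5000
r_new = n·r_full / (1 + (n − 1)·r_full) = 0.8693 / 1.2897 ≈ 0.6740

0.67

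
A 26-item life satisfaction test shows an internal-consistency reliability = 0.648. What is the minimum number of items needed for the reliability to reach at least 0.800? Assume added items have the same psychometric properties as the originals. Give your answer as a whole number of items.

n = 0.800 × (1 − 0.648) / [ 0.648 × (1 − 0.800) ]
  = 0.281600 / 0.129600 = 2.1728
Items needed = n × 26 = 2.1728 × 26 ≈ 56.49 → round up to 57

57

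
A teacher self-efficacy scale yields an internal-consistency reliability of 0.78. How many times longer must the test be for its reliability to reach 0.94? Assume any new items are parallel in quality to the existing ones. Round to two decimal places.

Rearranging the Spearman-Brown formula for n,
n = r*(1 − r) / [ r (1 − r*) ]
n = 0.94 × (1 − 0.78) / [ 0.78 × (1 − 0.94) ]
n = 0.2068 / 0.0468 ≈ 4.4188

4.42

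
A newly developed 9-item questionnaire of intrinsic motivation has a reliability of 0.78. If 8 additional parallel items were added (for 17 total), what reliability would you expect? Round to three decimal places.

n = 17/9 = 1.8889
r_new = (1.8889 × 0.78) / (1 + (1.8889 − 1) × 0.78)
r_new = 1.4733 / 1.6933 ≈ 0.8701

0.870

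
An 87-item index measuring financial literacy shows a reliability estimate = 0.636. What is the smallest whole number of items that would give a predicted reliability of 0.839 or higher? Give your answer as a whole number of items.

n = [0.839 × 0.364] / [0.636 × 0.161]
  = 0.305396 / 0.102396 = 2.9825
2.9825 × 87 = 259.48 → 260 items

260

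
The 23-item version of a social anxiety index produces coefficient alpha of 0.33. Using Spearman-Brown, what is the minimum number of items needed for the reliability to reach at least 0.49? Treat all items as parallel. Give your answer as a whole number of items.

45

Spearman-Brown solved for the length factor n:
n = r_target (1 − r_old) / [ r_old (1 − r_target) ]
n = 0.49(1 − 0.33) / [0.33(1 − 0.49)]
n = 0.3283 / 0.1683 ≈ 1.9507
1.9507 × 23 = 44.87 → 45 items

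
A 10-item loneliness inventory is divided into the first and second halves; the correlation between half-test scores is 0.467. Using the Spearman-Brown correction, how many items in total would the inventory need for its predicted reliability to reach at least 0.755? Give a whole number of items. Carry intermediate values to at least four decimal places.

18

r_full = 2(0.467)/(1 + 0.467) = 0.6367
Solve Spearman-Brown for n: n = 0.755(1 − 0.6367) / [0.6367(1 − 0.755)] = 1.7584
Required items = 1.7584 × 10 = 17.58, so 18 items.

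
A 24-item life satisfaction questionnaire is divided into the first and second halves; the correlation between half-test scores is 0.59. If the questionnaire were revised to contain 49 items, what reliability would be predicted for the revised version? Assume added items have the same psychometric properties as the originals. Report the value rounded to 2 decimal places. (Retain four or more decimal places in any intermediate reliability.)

0.85

Full-test reliability from the split-half r: r_full = 2(0.59)/(1 + 0.59) = 0.7421
Then adjust to 49 items: n = 49/24 = 2.0417
r_new = n·r_full / (1 + (n − 1)·r_full) = 1.5151 / 1.7730 ≈ 0.8545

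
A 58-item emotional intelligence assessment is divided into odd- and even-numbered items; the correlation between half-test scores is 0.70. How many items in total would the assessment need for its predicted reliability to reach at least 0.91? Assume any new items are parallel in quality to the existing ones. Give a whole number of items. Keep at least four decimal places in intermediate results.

Corrected full-test reliability: r_full = 2 × 0.70 / (1 + 0.70) ≈ 0.8235
n = r_tgt(1 − r_full) / [r_full(1 − r_tgt)] = 0.91 × 0.1765 / (0.8235 × 0.09) ≈ 2.1671
Items = 2.1671 × 58 ≈ 125.69 → 126

126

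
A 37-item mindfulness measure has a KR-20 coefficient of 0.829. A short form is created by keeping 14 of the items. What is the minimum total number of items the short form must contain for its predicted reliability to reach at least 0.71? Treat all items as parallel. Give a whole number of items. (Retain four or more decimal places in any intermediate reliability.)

19

Short-form reliability: n = 14/37 = 0.3784; r_14 = n·r/(1+(n−1)r) ≈ 0.6472
Then solve for n' with r_old = 0.6472, r_target = 0.71: n' = 0.71(1 − 0.6472)/[0.6472(1 − 0.71)] = 1.3346
Items = 1.3346 × 14 ≈ 18.68 → 19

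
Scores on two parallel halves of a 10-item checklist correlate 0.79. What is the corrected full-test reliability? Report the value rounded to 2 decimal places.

r_full = 2r_hh / (1 + r_hh) = 2 × 0.79 / (1 + 0.79)
       = 1.5800 / 1.7900 = 0.8827

0.88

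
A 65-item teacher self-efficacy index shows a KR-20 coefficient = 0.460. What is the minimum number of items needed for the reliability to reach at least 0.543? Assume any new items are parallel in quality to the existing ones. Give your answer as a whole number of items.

91

Invert Spearman-Brown to solve for n:
n = r_target (1 − r_old) / [ r_old (1 − r_target) ]
n = 0.543 × (1 − 0.460) / [ 0.460 × (1 − 0.543) ]
n = 0.293220 / 0.210220 ≈ 1.3948
Items needed = n × 65 = 1.3948 × 65 ≈ 90.66 → round up to 91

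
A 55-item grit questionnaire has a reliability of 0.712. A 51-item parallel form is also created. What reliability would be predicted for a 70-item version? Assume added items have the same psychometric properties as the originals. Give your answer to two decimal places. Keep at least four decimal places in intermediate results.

Only the ratio of lengths matters: n = 70/55 = 1.2727
r_{70} = n·r / (1 + (n − 1)·r) = 0.9062 / 1.1942 ≈ 0.7588

0.76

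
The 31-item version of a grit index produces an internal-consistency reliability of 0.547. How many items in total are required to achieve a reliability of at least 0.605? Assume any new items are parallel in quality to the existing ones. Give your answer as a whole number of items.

40

Invert Spearman-Brown to solve for n:
n = r*(1 − r) / [ r (1 − r*) ]
n = 0.605 × (1 − 0.547) / [ 0.547 × (1 − 0.605) ]
  = 0.274065 / 0.216065 = 1.2684
Items needed = n × 31 = 1.2684 × 31 ≈ 39.32 → round up to 40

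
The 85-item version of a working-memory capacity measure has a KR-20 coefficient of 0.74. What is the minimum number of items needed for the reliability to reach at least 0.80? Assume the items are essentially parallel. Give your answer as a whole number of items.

120

n = 0.80 × (1 − 0.74) / [ 0.74 × (1 − 0.80) ]
  = 0.2080 / 0.1480 = 1.4054
Items needed = n × 85 = 1.4054 × 85 ≈ 119.46 → round up to 120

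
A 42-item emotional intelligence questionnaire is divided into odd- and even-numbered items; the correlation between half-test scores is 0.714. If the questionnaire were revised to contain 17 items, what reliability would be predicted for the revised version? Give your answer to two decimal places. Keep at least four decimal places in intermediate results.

0.67

First correct the split-half correlation to full-test reliability: r_full = 2 × 0.714 / (1 + 0.714) ≈ 0.8331
Then adjust to 17 items: n = 17/42 = 0.4048
r_new = n·r_full / (1 + (n − 1)·r_full) = 0.3372 / 0.5041 ≈ 0.6689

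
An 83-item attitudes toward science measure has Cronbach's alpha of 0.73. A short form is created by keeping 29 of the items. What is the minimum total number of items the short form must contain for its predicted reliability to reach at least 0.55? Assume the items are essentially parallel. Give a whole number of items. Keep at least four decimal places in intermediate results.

First, r for the 29-item form: n = 29/83 = 0.3494, so r_29 = 0.3494·0.73/(1 + (0.3494 − 1)·0.73) = 0.4858
Then solve for n' with r_old = 0.4858, r_target = 0.55: n' = 0.55(1 − 0.4858)/[0.4858(1 − 0.55)] = 1.2937
Items = 1.2937 × 29 ≈ 37.52 → 38

38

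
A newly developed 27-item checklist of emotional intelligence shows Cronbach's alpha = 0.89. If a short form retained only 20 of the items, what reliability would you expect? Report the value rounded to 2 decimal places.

Length ratio n = 20/27 = 0.7407
Apply the Spearman-Brown prophecy formula, r' = nr / [1 + (n − 1)r]:
r_new = (0.7407 × 0.89) / (1 + (0.7407 − 1) × 0.89)
r_new = 0.6592 / 0.7692 ≈ 0.8570

0.86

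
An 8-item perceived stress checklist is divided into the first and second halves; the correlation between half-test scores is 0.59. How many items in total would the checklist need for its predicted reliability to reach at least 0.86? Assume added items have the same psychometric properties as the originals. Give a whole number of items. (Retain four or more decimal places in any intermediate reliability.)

18

Corrected full-test reliability: r_full = 2 × 0.59 / (1 + 0.59) ≈ 0.7421
Solve Spearman-Brown for n: n = 0.86(1 − 0.7421) / [0.7421(1 − 0.86)] = 2.1348
Required items = 2.1348 × 8 = 17.08, so 18 items.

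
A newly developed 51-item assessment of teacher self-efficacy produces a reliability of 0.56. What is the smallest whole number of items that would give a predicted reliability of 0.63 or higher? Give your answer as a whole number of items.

69

Rearranging the Spearman-Brown formula for n,
n = r*(1 − r) / [ r (1 − r*) ]
n = [0.63 × 0.44] / [0.56 × 0.37]
n = 0.2772 / 0.2072 ≈ 1.3378
Items needed = n × 51 = 1.3378 × 51 ≈ 68.23 → round up to 69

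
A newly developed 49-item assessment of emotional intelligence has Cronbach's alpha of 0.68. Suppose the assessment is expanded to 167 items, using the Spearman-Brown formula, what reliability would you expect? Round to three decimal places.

0.879

The new length is 167/49 = 3.4082 times the old.
r_new = 3.4082·0.68 / [1 + (3.4082 − 1)·0.68]
     = 2.3176 / 2.6376 = 0.8787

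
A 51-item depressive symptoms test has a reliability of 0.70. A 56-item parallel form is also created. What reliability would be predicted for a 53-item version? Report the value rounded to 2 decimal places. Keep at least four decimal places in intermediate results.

Only the ratio of lengths matters: n = 53/51 = 1.0392
r_{53} = n·r / (1 + (n − 1)·r) = 0.7274 / 1.0274 ≈ 0.7080

0.71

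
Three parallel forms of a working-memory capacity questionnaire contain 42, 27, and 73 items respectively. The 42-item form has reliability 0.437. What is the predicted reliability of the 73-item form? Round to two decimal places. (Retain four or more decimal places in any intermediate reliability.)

Only the ratio of lengths matters: n = 73/42 = 1.7381
r_{73} = n·r / (1 + (n − 1)·r) = 0.7595 / 1.3225 ≈ 0.5743

0.57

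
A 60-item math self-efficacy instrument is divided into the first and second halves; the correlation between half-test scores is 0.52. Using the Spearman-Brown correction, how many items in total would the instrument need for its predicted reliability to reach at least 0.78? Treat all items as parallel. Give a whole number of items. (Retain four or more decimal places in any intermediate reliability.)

r_full = 2(0.52)/(1 + 0.52) = 0.6842
n = r_tgt(1 − r_full) / [r_full(1 − r_tgt)] = 0.78 × 0.3158 / (0.6842 × 0.22) ≈ 1.6364
Items = 1.6364 × 60 ≈ 98.18 → 99

99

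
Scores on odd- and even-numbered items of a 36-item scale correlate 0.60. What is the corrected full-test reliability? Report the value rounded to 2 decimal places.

Apply the Spearman-Brown correction with n = 2:
r_full = 2r_hh / (1 + r_hh) = 2 × 0.60 / (1 + 0.60)
r_full = 1.2000 / 1.6000 ≈ 0.7500

0.75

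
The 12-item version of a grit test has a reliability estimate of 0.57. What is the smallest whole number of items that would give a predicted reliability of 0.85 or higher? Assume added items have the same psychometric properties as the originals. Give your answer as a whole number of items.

n = 0.85(1 − 0.57) / [0.57(1 − 0.85)]
  = 0.3655 / 0.0855 = 4.2749
Items needed = n × 12 = 4.2749 × 12 ≈ 51.30 → round up to 52

52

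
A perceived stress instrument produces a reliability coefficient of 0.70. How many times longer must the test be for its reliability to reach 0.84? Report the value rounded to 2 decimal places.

2.25

Rearranging the Spearman-Brown formula for n,
n = r*(1 − r) / [ r (1 − r*) ]
n = [0.84 × 0.30] / [0.70 × 0.16]
  = 0.2520 / 0.1120 = 2.2500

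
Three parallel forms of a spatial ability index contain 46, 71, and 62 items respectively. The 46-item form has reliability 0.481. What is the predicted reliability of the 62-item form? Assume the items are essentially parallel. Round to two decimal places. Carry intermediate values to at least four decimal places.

0.56

Only the ratio of lengths matters: n = 62/46 = 1.3478
r_{62} = n·r / (1 + (n − 1)·r) = 0.6483 / 1.1673 ≈ 0.5554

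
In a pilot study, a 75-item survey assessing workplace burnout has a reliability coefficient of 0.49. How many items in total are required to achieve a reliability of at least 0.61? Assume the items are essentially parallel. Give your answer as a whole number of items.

123

Rearranging the Spearman-Brown formula for n,
n = r_target (1 − r_old) / [ r_old (1 − r_target) ]
n = 0.61 × (1 − 0.49) / [ 0.49 × (1 − 0.61) ]
n = 0.3111 / 0.1911 ≈ 1.6279
Items needed = n × 75 = 1.6279 × 75 ≈ 122.09 → round up to 123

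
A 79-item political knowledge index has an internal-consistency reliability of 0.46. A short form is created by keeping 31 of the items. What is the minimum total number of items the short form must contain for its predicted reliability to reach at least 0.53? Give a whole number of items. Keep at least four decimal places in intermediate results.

105

First, r for the 31-item form: n = 31/79 = 0.3924, so r_31 = 0.3924·0.46/(1 + (0.3924 − 1)·0.46) = 0.2505
Then solve for n' with r_old = 0.2505, r_target = 0.53: n' = 0.53(1 − 0.2505)/[0.2505(1 − 0.53)] = 3.3740
Total items = 3.3740 × 31 = 104.59, rounded up to 105.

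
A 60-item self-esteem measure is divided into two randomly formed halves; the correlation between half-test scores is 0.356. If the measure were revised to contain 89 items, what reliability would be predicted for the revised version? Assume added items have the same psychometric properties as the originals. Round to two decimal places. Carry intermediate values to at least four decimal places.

Full-test reliability from the split-half r: r_full = 2(0.356)/(1 + 0.356) = 0.5251
Length factor from 60 to 89 items: n = 89/60 = 1.4833
r_new = n·r_full / (1 + (n − 1)·r_full) = 0.7789 / 1.2538 ≈ 0.6212

0.62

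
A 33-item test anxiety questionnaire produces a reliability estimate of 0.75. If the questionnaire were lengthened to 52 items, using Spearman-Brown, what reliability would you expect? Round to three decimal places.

n = 52/33 = 1.5758
r_new = (1.5758 × 0.75) / (1 + (1.5758 − 1) × 0.75)
r_new = 1.1819 / 1.4319 ≈ 0.8254

0.825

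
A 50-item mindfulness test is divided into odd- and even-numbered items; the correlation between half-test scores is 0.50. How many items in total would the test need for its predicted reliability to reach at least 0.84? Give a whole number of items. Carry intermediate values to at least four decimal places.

Corrected full-test reliability: r_full = 2 × 0.50 / (1 + 0.50) ≈ 0.6667
n = r_tgt(1 − r_full) / [r_full(1 − r_tgt)] = 0.84 × 0.3333 / (0.6667 × 0.16) ≈ 2.6246
Items = 2.6246 × 50 ≈ 131.23 → 132

132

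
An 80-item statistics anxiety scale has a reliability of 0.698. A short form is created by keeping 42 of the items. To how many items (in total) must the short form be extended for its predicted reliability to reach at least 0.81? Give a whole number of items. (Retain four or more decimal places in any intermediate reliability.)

First, r for the 42-item form: n = 42/80 = 0.5250, so r_42 = 0.5250·0.698/(1 + (0.5250 − 1)·0.698) = 0.5482
Then solve for n' with r_old = 0.5482, r_target = 0.81: n' = 0.81(1 − 0.5482)/[0.5482(1 − 0.81)] = 3.5135
Total items = 3.5135 × 42 = 147.57, rounded up to 148.

148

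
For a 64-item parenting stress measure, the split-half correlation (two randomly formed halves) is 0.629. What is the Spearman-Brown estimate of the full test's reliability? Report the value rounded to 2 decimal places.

0.77

Each half is half the length of the full test, so the full test is n = 2 times a half.
r_full = 2(0.629) / (1 + 0.629)
r_full = 1.2580 / 1.6290 ≈ 0.7723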